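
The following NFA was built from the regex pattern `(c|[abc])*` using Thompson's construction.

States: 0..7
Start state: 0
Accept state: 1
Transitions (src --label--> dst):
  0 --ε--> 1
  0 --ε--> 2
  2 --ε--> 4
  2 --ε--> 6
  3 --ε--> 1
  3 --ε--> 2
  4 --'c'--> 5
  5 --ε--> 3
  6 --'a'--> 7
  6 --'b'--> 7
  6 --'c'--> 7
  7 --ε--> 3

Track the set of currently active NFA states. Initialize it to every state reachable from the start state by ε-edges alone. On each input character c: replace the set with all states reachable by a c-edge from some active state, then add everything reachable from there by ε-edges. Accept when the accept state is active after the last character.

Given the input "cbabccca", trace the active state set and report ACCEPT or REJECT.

Answer: ACCEPT

Trace:
S₀ = ε-closure({0}) = {0,1,2,4,6}
'c' @ 1: {1,2,3,4,5,6,7}  ✓accept
'b' @ 2: {1,2,3,4,6,7}  ✓accept
'a' @ 3: {1,2,3,4,6,7}  ✓accept
'b' @ 4: {1,2,3,4,6,7}  ✓accept
'c' @ 5: {1,2,3,4,5,6,7}  ✓accept
'c' @ 6: {1,2,3,4,5,6,7}  ✓accept
'c' @ 7: {1,2,3,4,5,6,7}  ✓accept
'a' @ 8: {1,2,3,4,6,7}  ✓accept
after full input: {1,2,3,4,6,7}  (accept=1 in)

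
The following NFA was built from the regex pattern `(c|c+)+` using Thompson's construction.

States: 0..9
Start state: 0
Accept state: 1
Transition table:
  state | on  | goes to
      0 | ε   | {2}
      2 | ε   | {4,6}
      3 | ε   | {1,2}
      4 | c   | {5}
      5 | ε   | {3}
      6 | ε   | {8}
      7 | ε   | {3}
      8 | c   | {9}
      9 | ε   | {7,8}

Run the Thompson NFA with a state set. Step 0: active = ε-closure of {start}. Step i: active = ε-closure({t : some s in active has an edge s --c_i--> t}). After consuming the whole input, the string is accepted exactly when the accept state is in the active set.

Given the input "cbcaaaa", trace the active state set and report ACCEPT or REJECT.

start: ε-closure({0}) = {0,2,4,6,8}
'c' @ 1: {1,2,3,4,5,6,7,8,9}  ✓accept
'b' @ 2: {}  — no active states
rest 'caaaa' ignored (set empty)
end set {} — state 1 not in

Answer: REJECT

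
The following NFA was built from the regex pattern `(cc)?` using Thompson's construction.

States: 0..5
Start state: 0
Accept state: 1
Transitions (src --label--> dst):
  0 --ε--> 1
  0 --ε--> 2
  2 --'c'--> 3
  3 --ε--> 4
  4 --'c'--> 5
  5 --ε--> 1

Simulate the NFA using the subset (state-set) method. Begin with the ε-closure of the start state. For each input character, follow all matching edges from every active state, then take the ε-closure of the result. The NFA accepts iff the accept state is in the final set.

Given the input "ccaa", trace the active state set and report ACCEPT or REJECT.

Answer: REJECT

Derivation:
initial (ε-close {0}): {0,1,2}
'c' @ 1: {3,4}
'c' @ 2: {1,5}  ✓accept
'a' @ 3: {}  — dead — no transitions
rest 'a' ignored (set empty)
final: {}; accept 1 not in set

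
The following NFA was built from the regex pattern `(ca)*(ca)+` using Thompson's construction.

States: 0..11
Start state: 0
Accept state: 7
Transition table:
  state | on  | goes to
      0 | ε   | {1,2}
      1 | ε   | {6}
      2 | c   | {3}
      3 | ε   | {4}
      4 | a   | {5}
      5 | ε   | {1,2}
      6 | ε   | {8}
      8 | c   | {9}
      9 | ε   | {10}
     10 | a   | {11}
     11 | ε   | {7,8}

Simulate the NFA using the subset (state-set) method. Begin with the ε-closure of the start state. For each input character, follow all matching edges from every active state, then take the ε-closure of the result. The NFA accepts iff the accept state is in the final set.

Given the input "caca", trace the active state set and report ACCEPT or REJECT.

Answer: ACCEPT

Derivation:
start: ε-closure({0}) = {0,1,2,6,8}
'c' @ 1: {3,4,9,10}
'a' @ 2: {1,2,5,6,7,8,11}  ✓accept
'c' @ 3: {3,4,9,10}
'a' @ 4: {1,2,5,6,7,8,11}  ✓accept
final: {1,2,5,6,7,8,11}; accept 7 in set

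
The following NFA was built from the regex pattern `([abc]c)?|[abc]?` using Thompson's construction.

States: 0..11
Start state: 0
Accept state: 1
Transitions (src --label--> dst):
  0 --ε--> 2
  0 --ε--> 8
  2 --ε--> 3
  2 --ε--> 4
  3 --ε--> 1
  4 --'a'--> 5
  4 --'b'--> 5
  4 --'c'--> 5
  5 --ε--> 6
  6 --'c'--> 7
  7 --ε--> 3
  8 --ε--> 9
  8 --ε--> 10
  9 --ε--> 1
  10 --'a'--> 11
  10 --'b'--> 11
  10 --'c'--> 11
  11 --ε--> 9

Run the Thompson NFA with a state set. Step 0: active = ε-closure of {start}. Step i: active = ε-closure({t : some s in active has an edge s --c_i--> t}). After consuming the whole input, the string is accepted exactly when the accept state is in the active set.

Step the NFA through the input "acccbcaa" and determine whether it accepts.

start: ε-closure({0}) = {0,1,2,3,4,8,9,10}
'a' @ 1: {1,5,6,9,11}  (accept∈set)
'c' @ 2: {1,3,7}  (accept∈set)
'c' @ 3: {}  — no active states
rest 'cbcaa' ignored (set empty)
end set {} — state 1 not in

Answer: REJECT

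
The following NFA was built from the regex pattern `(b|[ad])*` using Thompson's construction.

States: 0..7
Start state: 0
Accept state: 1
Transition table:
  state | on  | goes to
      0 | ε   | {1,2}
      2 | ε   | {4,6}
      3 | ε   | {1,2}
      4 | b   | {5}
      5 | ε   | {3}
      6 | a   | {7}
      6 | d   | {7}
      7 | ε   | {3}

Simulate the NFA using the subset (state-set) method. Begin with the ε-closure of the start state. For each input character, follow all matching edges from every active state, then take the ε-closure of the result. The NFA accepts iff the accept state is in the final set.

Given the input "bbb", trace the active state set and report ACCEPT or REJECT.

S₀ = ε-closure({0}) = {0,1,2,4,6}
'b' @ 1: {1,2,3,4,5,6}  [accepting]
'b' @ 2: {1,2,3,4,5,6}  [accepting]
'b' @ 3: {1,2,3,4,5,6}  [accepting]
after full input: {1,2,3,4,5,6}  (accept=1 in)

Answer: ACCEPT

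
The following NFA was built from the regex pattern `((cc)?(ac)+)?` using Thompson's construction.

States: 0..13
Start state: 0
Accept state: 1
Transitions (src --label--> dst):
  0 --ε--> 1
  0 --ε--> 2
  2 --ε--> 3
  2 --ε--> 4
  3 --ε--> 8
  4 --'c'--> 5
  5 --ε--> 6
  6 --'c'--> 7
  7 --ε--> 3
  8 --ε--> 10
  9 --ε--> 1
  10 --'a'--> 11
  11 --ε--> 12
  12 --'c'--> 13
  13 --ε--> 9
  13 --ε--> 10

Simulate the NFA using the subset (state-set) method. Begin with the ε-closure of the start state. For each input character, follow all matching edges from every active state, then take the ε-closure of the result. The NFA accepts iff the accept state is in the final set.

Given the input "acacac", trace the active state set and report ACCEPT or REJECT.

S₀ = ε-closure({0}) = {0,1,2,3,4,8,10}
'a' @ 1: {11,12}
'c' @ 2: {1,9,10,13}  ✓accept
'a' @ 3: {11,12}
'c' @ 4: {1,9,10,13}  ✓accept
'a' @ 5: {11,12}
'c' @ 6: {1,9,10,13}  ✓accept
end set {1,9,10,13} — state 1 in

Answer: ACCEPT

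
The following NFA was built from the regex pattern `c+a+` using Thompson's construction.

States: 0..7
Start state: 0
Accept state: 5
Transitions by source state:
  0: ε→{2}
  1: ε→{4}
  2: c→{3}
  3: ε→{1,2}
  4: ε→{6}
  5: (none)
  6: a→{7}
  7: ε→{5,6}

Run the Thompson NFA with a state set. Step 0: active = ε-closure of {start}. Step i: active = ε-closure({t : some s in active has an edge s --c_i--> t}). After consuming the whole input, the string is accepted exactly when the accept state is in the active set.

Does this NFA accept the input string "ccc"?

Answer: REJECT

Trace:
start: ε-closure({0}) = {0,2}
'c' @ 1: {1,2,3,4,6}
'c' @ 2: {1,2,3,4,6}
'c' @ 3: {1,2,3,4,6}
after full input: {1,2,3,4,6}  (accept=5 not in)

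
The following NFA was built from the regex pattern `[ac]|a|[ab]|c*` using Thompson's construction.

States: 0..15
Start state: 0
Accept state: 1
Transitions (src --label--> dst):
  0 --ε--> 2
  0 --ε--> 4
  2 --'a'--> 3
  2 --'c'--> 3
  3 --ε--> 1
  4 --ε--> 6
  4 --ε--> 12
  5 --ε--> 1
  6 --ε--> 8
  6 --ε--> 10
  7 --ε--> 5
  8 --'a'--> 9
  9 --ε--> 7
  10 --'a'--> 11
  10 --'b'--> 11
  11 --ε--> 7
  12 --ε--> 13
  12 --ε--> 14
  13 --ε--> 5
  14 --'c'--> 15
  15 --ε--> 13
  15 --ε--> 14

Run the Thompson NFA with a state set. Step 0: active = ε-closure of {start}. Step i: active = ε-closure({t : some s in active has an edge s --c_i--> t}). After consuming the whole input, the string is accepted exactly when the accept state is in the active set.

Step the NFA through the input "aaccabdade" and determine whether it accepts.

Answer: REJECT

Trace:
initial (ε-close {0}): {0,1,2,4,5,6,8,10,12,13,14}
'a' @ 1: {1,3,5,7,9,11}  (accept∈set)
'a' @ 2: {}  — no active states
rest 'ccabdade' ignored (set empty)
after full input: {}  (accept=1 not in)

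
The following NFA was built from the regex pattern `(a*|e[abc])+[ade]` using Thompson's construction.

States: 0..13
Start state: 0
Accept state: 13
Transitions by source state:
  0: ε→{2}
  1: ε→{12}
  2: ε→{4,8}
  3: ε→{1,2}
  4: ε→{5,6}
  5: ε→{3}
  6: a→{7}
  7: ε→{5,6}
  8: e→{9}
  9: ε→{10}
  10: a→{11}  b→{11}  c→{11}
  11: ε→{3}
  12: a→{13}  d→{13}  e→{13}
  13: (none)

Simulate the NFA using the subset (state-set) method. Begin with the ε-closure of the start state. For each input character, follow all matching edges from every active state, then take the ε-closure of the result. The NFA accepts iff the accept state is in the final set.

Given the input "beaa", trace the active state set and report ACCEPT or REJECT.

start: ε-closure({0}) = {0,1,2,3,4,5,6,8,12}
'b' @ 1: {}  — no active states
rest 'eaa' ignored (set empty)
end set {} — state 13 not in

Answer: REJECT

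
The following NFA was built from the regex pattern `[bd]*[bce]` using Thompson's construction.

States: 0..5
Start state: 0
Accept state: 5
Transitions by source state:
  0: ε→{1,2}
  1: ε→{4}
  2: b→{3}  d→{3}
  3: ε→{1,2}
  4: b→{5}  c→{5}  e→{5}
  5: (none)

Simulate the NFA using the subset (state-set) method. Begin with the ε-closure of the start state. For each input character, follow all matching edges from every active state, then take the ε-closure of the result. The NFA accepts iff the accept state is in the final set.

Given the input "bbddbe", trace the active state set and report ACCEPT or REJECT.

S₀ = ε-closure({0}) = {0,1,2,4}
'b' @ 1: {1,2,3,4,5}  [accepting]
'b' @ 2: {1,2,3,4,5}  [accepting]
'd' @ 3: {1,2,3,4}
'd' @ 4: {1,2,3,4}
'b' @ 5: {1,2,3,4,5}  [accepting]
'e' @ 6: {5}  [accepting]
final: {5}; accept 5 in set

Answer: ACCEPT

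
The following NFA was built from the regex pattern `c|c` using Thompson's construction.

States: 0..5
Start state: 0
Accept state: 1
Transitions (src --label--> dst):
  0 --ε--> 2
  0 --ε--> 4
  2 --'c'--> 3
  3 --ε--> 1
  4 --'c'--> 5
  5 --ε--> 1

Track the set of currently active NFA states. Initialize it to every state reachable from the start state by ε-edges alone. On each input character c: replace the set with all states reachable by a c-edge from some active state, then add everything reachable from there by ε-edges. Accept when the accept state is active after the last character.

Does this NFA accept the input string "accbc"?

start: ε-closure({0}) = {0,2,4}
'a' @ 1: {}  — state set empty
rest 'ccbc' ignored (set empty)
final: {}; accept 1 not in set

Answer: REJECT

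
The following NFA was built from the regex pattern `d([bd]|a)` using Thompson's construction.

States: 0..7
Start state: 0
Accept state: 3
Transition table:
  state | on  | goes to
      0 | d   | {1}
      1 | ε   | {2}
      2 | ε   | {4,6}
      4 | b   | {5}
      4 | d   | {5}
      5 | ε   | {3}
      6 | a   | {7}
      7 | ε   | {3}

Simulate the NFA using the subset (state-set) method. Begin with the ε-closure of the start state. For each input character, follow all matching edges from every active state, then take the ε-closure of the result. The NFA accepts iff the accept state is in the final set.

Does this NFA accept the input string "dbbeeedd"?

Answer: REJECT

Trace:
initial (ε-close {0}): {0}
'd' @ 1: {1,2,4,6}
'b' @ 2: {3,5}  ✓accept
'b' @ 3: {}  — dead — no transitions
rest 'eeedd' ignored (set empty)
after full input: {}  (accept=3 not in)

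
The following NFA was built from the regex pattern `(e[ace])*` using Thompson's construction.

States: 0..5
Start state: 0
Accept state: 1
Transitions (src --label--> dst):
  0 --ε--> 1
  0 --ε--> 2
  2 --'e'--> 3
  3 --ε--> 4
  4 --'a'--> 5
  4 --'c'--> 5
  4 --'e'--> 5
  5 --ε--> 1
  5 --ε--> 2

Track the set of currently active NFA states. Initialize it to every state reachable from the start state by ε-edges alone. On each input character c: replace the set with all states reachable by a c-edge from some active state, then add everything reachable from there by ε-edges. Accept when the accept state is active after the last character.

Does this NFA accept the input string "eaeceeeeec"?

start: ε-closure({0}) = {0,1,2}
'e' @ 1: {3,4}
'a' @ 2: {1,2,5}  ✓accept
'e' @ 3: {3,4}
'c' @ 4: {1,2,5}  ✓accept
'e' @ 5: {3,4}
'e' @ 6: {1,2,5}  ✓accept
'e' @ 7: {3,4}
'e' @ 8: {1,2,5}  ✓accept
'e' @ 9: {3,4}
'c' @ 10: {1,2,5}  ✓accept
final: {1,2,5}; accept 1 in set

Answer: ACCEPT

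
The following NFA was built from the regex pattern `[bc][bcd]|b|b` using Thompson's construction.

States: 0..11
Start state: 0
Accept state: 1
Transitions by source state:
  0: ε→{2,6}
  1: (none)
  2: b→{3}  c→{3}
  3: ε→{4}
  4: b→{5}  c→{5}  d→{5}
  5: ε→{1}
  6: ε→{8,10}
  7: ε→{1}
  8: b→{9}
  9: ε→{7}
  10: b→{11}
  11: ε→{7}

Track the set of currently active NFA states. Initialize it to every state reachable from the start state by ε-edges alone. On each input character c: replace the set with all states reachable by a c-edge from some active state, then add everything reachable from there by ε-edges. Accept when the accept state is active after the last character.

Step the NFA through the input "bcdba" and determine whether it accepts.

Answer: REJECT

Derivation:
start: ε-closure({0}) = {0,2,6,8,10}
'b' @ 1: {1,3,4,7,9,11}  (accept∈set)
'c' @ 2: {1,5}  (accept∈set)
'd' @ 3: {}  — no active states
rest 'ba' ignored (set empty)
final: {}; accept 1 not in set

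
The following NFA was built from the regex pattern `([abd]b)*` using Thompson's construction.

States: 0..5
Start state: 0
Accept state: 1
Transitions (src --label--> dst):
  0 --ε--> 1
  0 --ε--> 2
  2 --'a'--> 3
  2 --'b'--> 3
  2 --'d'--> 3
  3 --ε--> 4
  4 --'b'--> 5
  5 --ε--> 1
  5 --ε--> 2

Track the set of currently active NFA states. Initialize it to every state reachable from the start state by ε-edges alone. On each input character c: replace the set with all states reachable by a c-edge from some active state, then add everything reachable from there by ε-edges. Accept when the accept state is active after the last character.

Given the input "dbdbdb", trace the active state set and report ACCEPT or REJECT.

Answer: ACCEPT

Steps:
start: ε-closure({0}) = {0,1,2}
'd' @ 1: {3,4}
'b' @ 2: {1,2,5}  [accepting]
'd' @ 3: {3,4}
'b' @ 4: {1,2,5}  [accepting]
'd' @ 5: {3,4}
'b' @ 6: {1,2,5}  [accepting]
end set {1,2,5} — state 1 in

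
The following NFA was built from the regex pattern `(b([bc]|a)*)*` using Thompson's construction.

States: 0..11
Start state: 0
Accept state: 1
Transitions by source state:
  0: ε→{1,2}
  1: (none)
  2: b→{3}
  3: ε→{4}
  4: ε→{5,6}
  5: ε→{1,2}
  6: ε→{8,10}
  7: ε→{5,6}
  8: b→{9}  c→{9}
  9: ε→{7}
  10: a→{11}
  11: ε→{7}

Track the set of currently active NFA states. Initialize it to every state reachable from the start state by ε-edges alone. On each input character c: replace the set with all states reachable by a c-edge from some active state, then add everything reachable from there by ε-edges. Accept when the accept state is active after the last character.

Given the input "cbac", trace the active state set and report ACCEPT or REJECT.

Answer: REJECT

Derivation:
initial (ε-close {0}): {0,1,2}
'c' @ 1: {}  — dead — no transitions
rest 'bac' ignored (set empty)
final: {}; accept 1 not in set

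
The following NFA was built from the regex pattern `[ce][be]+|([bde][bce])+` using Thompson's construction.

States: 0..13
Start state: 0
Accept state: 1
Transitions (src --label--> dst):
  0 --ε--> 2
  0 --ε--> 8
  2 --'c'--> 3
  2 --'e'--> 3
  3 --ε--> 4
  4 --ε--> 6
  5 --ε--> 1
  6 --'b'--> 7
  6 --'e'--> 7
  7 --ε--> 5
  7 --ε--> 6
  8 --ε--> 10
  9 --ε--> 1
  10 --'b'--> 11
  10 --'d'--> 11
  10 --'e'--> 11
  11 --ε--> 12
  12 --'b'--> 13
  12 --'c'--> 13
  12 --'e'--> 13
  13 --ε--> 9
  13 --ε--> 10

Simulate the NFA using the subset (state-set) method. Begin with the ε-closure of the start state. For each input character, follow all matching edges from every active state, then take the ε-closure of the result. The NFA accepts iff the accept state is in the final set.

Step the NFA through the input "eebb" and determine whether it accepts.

S₀ = ε-closure({0}) = {0,2,8,10}
'e' @ 1: {3,4,6,11,12}
'e' @ 2: {1,5,6,7,9,10,13}  [accepting]
'b' @ 3: {1,5,6,7,11,12}  [accepting]
'b' @ 4: {1,5,6,7,9,10,13}  [accepting]
end set {1,5,6,7,9,10,13} — state 1 in

Answer: ACCEPT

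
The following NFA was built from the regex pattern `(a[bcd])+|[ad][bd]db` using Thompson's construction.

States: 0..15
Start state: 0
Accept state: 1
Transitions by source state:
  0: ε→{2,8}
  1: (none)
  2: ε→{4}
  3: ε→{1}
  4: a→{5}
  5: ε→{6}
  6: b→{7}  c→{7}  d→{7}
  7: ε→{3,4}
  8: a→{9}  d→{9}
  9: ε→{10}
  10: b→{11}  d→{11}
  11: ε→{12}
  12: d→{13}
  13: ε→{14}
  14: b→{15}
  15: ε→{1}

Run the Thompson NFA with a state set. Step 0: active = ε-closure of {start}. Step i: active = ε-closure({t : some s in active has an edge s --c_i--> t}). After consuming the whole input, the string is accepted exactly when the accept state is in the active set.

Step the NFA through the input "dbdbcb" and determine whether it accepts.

Answer: REJECT

Derivation:
start: ε-closure({0}) = {0,2,4,8}
'd' @ 1: {9,10}
'b' @ 2: {11,12}
'd' @ 3: {13,14}
'b' @ 4: {1,15}  [accepting]
'c' @ 5: {}  — no active states
rest 'b' ignored (set empty)
final: {}; accept 1 not in set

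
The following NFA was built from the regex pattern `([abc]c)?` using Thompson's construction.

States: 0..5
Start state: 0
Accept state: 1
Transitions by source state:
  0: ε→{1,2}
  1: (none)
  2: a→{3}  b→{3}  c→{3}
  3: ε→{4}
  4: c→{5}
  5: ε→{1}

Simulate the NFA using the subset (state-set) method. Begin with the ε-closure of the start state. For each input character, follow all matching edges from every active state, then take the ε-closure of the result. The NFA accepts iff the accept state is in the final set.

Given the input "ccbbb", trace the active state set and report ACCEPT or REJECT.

Answer: REJECT

Steps:
initial (ε-close {0}): {0,1,2}
'c' @ 1: {3,4}
'c' @ 2: {1,5}  (accept∈set)
'b' @ 3: {}  — no active states
rest 'bb' ignored (set empty)
after full input: {}  (accept=1 not in)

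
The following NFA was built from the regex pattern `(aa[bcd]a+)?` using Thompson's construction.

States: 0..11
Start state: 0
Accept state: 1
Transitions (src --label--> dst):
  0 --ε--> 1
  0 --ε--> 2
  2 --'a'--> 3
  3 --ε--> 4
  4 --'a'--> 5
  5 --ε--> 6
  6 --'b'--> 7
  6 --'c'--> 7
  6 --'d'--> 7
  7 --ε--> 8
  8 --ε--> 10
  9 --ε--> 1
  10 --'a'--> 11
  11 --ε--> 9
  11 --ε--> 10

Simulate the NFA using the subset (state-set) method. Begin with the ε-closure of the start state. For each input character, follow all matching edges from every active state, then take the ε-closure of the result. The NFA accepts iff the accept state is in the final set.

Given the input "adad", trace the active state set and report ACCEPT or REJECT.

start: ε-closure({0}) = {0,1,2}
'a' @ 1: {3,4}
'd' @ 2: {}  — state set empty
rest 'ad' ignored (set empty)
after full input: {}  (accept=1 not in)

Answer: REJECT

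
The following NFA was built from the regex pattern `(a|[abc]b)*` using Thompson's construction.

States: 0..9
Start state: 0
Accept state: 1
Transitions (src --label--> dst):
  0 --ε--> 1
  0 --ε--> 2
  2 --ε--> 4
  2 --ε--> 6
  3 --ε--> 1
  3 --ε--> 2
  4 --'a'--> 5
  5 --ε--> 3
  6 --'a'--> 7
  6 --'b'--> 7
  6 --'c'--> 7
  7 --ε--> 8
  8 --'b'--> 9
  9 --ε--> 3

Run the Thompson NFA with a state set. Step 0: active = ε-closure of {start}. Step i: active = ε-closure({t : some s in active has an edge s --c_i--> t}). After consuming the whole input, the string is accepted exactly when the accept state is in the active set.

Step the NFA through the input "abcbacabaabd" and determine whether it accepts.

initial (ε-close {0}): {0,1,2,4,6}
'a' @ 1: {1,2,3,4,5,6,7,8}  [accepting]
'b' @ 2: {1,2,3,4,6,7,8,9}  [accepting]
'c' @ 3: {7,8}
'b' @ 4: {1,2,3,4,6,9}  [accepting]
'a' @ 5: {1,2,3,4,5,6,7,8}  [accepting]
'c' @ 6: {7,8}
'a' @ 7: {}  — no active states
rest 'baabd' ignored (set empty)
after full input: {}  (accept=1 not in)

Answer: REJECT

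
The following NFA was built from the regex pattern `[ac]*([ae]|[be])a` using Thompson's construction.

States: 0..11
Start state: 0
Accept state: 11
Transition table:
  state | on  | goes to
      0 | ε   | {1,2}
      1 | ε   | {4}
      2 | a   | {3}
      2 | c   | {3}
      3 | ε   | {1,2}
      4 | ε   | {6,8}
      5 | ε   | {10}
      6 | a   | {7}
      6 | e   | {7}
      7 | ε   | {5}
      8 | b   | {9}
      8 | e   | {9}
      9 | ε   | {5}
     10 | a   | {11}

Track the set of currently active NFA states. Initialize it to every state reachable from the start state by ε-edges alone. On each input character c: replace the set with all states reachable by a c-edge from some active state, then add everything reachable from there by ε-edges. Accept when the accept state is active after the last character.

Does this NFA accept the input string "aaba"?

Answer: ACCEPT

Steps:
S₀ = ε-closure({0}) = {0,1,2,4,6,8}
'a' @ 1: {1,2,3,4,5,6,7,8,10}
'a' @ 2: {1,2,3,4,5,6,7,8,10,11}  (accept∈set)
'b' @ 3: {5,9,10}
'a' @ 4: {11}  (accept∈set)
end set {11} — state 11 in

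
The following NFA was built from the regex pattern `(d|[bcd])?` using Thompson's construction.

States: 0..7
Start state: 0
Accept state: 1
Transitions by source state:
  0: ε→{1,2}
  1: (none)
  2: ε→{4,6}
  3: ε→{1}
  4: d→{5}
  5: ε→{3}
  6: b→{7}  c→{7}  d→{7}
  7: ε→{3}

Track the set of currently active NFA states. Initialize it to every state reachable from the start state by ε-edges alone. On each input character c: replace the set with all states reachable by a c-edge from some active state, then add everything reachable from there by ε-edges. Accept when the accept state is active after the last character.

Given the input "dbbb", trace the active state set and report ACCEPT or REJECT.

Answer: REJECT

Derivation:
S₀ = ε-closure({0}) = {0,1,2,4,6}
'd' @ 1: {1,3,5,7}  [accepting]
'b' @ 2: {}  — state set empty
rest 'bb' ignored (set empty)
after full input: {}  (accept=1 not in)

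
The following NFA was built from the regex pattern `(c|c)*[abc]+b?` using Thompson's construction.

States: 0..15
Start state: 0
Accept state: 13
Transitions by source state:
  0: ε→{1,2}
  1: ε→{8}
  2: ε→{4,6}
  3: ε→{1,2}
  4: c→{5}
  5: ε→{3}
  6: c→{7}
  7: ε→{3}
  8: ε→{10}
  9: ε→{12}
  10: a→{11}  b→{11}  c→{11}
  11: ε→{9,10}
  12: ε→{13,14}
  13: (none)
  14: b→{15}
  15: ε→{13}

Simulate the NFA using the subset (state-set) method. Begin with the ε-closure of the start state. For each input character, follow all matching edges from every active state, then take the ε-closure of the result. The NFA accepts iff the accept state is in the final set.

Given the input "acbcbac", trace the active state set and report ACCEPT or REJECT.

Answer: ACCEPT

Steps:
S₀ = ε-closure({0}) = {0,1,2,4,6,8,10}
'a' @ 1: {9,10,11,12,13,14}  ✓accept
'c' @ 2: {9,10,11,12,13,14}  ✓accept
'b' @ 3: {9,10,11,12,13,14,15}  ✓accept
'c' @ 4: {9,10,11,12,13,14}  ✓accept
'b' @ 5: {9,10,11,12,13,14,15}  ✓accept
'a' @ 6: {9,10,11,12,13,14}  ✓accept
'c' @ 7: {9,10,11,12,13,14}  ✓accept
end set {9,10,11,12,13,14} — state 13 in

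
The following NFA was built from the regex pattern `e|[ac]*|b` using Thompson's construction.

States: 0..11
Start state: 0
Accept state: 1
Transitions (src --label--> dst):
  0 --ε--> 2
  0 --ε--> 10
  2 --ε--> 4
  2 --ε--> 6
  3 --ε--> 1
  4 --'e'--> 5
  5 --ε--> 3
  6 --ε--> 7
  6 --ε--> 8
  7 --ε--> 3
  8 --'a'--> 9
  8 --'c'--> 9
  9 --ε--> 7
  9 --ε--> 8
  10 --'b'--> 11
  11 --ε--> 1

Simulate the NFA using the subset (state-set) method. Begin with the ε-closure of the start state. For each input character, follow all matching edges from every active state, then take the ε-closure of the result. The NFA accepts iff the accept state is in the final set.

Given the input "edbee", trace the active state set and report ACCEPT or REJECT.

initial (ε-close {0}): {0,1,2,3,4,6,7,8,10}
'e' @ 1: {1,3,5}  [accepting]
'd' @ 2: {}  — state set empty
rest 'bee' ignored (set empty)
final: {}; accept 1 not in set

Answer: REJECT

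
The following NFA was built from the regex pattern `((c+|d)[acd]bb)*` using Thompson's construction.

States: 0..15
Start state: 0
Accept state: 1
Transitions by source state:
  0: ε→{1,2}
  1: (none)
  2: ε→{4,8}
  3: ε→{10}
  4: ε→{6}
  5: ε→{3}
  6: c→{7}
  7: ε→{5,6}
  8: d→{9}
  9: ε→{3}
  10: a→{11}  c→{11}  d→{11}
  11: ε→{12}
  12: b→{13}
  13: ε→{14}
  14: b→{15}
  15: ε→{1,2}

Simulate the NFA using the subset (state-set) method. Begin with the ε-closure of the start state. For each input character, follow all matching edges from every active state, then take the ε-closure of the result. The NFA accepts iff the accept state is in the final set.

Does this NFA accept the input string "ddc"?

start: ε-closure({0}) = {0,1,2,4,6,8}
'd' @ 1: {3,9,10}
'd' @ 2: {11,12}
'c' @ 3: {}  — dead — no transitions
end set {} — state 1 not in

Answer: REJECT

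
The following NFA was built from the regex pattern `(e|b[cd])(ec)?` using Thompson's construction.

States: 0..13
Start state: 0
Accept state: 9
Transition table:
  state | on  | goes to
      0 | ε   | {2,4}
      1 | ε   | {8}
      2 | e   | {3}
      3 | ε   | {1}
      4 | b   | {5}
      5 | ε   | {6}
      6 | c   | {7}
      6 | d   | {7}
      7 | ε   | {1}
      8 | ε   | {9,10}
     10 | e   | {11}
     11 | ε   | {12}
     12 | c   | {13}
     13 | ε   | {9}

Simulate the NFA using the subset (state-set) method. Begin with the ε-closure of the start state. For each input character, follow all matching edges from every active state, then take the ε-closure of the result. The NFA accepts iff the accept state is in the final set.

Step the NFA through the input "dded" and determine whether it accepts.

S₀ = ε-closure({0}) = {0,2,4}
'd' @ 1: {}  — dead — no transitions
rest 'ded' ignored (set empty)
after full input: {}  (accept=9 not in)

Answer: REJECT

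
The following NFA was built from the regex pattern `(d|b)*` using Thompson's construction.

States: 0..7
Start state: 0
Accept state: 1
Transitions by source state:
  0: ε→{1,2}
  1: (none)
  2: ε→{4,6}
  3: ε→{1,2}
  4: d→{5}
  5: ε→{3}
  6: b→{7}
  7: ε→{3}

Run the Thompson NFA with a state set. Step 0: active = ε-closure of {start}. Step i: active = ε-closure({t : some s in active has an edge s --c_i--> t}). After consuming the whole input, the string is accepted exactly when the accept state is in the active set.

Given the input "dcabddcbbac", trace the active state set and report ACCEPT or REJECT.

initial (ε-close {0}): {0,1,2,4,6}
'd' @ 1: {1,2,3,4,5,6}  [accepting]
'c' @ 2: {}  — dead — no transitions
rest 'abddcbbac' ignored (set empty)
final: {}; accept 1 not in set

Answer: REJECT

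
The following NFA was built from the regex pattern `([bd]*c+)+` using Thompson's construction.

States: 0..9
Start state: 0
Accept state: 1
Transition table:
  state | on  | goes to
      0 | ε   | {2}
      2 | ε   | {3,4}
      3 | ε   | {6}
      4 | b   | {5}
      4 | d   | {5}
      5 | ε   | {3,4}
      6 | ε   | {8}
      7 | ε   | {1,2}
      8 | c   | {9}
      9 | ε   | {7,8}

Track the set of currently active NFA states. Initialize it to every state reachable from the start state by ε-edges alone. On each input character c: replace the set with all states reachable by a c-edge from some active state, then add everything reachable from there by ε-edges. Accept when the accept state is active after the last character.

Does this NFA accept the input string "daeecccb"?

Answer: REJECT

Trace:
start: ε-closure({0}) = {0,2,3,4,6,8}
'd' @ 1: {3,4,5,6,8}
'a' @ 2: {}  — dead — no transitions
rest 'eecccb' ignored (set empty)
after full input: {}  (accept=1 not in)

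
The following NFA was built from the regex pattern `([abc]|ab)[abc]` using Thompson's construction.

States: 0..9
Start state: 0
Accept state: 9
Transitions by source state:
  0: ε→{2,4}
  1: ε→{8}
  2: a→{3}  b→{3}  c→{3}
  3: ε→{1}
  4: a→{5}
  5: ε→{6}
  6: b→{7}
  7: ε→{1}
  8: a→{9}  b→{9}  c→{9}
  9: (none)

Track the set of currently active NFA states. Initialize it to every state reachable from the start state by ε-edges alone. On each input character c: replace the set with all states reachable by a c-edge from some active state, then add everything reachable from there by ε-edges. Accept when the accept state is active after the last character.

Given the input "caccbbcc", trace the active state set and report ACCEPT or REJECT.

Answer: REJECT

Derivation:
S₀ = ε-closure({0}) = {0,2,4}
'c' @ 1: {1,3,8}
'a' @ 2: {9}  (accept∈set)
'c' @ 3: {}  — no active states
rest 'cbbcc' ignored (set empty)
after full input: {}  (accept=9 not in)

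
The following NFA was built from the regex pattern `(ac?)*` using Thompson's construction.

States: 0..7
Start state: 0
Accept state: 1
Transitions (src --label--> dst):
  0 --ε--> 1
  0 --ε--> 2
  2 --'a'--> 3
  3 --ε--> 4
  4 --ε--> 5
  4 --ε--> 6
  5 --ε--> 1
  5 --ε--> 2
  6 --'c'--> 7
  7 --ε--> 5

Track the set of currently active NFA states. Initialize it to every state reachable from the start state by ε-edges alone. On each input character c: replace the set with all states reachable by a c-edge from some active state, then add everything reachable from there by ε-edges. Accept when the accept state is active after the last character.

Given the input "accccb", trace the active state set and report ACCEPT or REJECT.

initial (ε-close {0}): {0,1,2}
'a' @ 1: {1,2,3,4,5,6}  (accept∈set)
'c' @ 2: {1,2,5,7}  (accept∈set)
'c' @ 3: {}  — dead — no transitions
rest 'ccb' ignored (set empty)
after full input: {}  (accept=1 not in)

Answer: REJECT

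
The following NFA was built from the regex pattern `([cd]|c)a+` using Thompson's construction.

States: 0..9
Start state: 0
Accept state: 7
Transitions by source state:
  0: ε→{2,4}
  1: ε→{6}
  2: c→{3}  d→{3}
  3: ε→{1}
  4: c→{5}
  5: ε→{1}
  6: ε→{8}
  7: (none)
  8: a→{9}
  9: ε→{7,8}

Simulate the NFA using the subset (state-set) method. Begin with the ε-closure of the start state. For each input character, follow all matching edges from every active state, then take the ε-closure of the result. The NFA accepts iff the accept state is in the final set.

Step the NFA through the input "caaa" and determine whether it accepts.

Answer: ACCEPT

Derivation:
S₀ = ε-closure({0}) = {0,2,4}
'c' @ 1: {1,3,5,6,8}
'a' @ 2: {7,8,9}  (accept∈set)
'a' @ 3: {7,8,9}  (accept∈set)
'a' @ 4: {7,8,9}  (accept∈set)
final: {7,8,9}; accept 7 in set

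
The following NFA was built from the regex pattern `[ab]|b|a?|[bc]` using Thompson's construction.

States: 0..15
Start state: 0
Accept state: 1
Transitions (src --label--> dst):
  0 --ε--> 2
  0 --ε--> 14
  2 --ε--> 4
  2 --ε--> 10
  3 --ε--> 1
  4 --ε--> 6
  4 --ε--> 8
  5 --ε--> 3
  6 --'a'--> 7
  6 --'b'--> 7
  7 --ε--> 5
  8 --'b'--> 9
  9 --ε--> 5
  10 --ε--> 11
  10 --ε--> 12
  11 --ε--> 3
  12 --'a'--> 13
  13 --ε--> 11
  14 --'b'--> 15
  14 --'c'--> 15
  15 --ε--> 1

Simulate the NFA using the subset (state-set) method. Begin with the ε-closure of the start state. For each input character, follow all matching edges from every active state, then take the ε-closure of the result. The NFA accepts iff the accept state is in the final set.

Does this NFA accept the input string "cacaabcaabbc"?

Answer: REJECT

Steps:
start: ε-closure({0}) = {0,1,2,3,4,6,8,10,11,12,14}
'c' @ 1: {1,15}  ✓accept
'a' @ 2: {}  — no active states
rest 'caabcaabbc' ignored (set empty)
after full input: {}  (accept=1 not in)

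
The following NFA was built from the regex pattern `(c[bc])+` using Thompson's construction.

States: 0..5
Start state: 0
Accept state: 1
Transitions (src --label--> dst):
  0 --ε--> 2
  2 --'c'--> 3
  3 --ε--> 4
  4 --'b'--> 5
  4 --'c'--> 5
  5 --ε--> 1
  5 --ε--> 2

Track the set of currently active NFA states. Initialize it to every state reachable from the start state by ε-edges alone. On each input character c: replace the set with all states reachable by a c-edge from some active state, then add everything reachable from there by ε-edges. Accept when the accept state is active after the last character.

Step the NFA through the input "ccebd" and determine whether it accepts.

S₀ = ε-closure({0}) = {0,2}
'c' @ 1: {3,4}
'c' @ 2: {1,2,5}  (accept∈set)
'e' @ 3: {}  — state set empty
rest 'bd' ignored (set empty)
final: {}; accept 1 not in set

Answer: REJECT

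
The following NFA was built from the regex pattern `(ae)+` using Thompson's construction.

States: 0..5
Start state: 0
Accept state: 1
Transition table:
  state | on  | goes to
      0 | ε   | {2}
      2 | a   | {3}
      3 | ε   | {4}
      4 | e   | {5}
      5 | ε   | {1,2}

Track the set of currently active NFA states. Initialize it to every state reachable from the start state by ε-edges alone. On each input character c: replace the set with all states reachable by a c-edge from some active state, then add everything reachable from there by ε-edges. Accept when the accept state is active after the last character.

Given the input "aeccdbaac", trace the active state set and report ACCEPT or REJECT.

S₀ = ε-closure({0}) = {0,2}
'a' @ 1: {3,4}
'e' @ 2: {1,2,5}  [accepting]
'c' @ 3: {}  — dead — no transitions
rest 'cdbaac' ignored (set empty)
final: {}; accept 1 not in set

Answer: REJECT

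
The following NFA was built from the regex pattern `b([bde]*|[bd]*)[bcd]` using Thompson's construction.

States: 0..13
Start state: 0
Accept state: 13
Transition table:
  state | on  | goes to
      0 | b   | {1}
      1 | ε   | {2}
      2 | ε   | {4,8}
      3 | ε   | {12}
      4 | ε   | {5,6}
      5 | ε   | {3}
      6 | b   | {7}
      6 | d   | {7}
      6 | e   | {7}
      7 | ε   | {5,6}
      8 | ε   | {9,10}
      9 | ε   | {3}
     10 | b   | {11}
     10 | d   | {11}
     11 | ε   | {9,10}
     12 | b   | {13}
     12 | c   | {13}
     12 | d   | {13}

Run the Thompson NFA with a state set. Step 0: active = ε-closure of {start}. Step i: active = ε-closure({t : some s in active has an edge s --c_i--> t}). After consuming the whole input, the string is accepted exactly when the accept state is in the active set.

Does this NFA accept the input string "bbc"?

Answer: ACCEPT

Trace:
initial (ε-close {0}): {0}
'b' @ 1: {1,2,3,4,5,6,8,9,10,12}
'b' @ 2: {3,5,6,7,9,10,11,12,13}  ✓accept
'c' @ 3: {13}  ✓accept
final: {13}; accept 13 in set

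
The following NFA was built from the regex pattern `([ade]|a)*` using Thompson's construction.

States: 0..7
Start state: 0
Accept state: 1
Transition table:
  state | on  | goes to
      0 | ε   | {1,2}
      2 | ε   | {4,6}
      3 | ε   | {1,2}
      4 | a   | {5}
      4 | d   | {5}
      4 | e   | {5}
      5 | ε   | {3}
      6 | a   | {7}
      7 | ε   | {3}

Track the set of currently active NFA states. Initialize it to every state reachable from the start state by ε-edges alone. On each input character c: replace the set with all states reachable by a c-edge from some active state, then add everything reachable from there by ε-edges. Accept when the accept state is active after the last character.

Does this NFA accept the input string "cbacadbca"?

Answer: REJECT

Derivation:
S₀ = ε-closure({0}) = {0,1,2,4,6}
'c' @ 1: {}  — state set empty
rest 'bacadbca' ignored (set empty)
final: {}; accept 1 not in set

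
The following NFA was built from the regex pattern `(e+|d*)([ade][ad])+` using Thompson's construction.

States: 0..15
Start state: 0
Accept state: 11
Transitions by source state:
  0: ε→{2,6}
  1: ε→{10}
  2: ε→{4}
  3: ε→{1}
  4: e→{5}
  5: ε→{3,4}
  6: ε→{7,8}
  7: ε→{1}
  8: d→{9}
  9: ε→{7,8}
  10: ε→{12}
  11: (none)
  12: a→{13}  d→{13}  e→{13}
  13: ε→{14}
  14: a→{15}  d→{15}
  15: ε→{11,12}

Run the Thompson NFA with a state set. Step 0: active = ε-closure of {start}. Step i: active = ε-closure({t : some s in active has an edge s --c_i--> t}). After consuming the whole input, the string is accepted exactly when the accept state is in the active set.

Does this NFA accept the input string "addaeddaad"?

start: ε-closure({0}) = {0,1,2,4,6,7,8,10,12}
'a' @ 1: {13,14}
'd' @ 2: {11,12,15}  (accept∈set)
'd' @ 3: {13,14}
'a' @ 4: {11,12,15}  (accept∈set)
'e' @ 5: {13,14}
'd' @ 6: {11,12,15}  (accept∈set)
'd' @ 7: {13,14}
'a' @ 8: {11,12,15}  (accept∈set)
'a' @ 9: {13,14}
'd' @ 10: {11,12,15}  (accept∈set)
end set {11,12,15} — state 11 in

Answer: ACCEPT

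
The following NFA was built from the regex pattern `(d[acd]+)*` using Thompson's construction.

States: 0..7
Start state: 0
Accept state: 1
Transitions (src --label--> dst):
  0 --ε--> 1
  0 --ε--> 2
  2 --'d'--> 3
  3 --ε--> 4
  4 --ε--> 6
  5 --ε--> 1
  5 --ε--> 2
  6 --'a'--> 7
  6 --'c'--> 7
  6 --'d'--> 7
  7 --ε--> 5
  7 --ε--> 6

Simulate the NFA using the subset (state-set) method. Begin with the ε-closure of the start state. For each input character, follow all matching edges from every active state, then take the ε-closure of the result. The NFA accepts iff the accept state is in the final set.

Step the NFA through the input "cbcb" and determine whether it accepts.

initial (ε-close {0}): {0,1,2}
'c' @ 1: {}  — dead — no transitions
rest 'bcb' ignored (set empty)
end set {} — state 1 not in

Answer: REJECT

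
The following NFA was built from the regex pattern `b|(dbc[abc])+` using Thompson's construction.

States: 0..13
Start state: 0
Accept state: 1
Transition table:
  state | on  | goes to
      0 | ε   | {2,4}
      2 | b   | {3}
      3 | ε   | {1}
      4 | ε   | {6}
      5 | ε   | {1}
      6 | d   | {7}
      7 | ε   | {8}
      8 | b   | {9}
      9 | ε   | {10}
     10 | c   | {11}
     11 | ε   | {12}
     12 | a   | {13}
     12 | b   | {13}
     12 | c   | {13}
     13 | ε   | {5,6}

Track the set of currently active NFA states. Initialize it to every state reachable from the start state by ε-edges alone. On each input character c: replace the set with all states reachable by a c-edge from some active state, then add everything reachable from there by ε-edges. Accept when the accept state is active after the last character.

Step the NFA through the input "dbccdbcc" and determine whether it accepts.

S₀ = ε-closure({0}) = {0,2,4,6}
'd' @ 1: {7,8}
'b' @ 2: {9,10}
'c' @ 3: {11,12}
'c' @ 4: {1,5,6,13}  (accept∈set)
'd' @ 5: {7,8}
'b' @ 6: {9,10}
'c' @ 7: {11,12}
'c' @ 8: {1,5,6,13}  (accept∈set)
final: {1,5,6,13}; accept 1 in set

Answer: ACCEPT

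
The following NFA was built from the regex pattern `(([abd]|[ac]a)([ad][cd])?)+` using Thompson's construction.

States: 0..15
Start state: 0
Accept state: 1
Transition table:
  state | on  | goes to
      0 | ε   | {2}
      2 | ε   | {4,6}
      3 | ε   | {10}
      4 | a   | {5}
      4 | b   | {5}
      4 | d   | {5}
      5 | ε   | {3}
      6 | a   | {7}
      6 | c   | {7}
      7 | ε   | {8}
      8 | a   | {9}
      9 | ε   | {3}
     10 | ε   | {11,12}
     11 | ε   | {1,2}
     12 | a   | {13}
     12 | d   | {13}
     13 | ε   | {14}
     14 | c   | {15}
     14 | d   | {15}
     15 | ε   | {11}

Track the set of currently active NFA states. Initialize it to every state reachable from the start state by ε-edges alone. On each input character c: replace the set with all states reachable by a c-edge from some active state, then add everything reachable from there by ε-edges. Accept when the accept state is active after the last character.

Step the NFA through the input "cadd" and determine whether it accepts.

initial (ε-close {0}): {0,2,4,6}
'c' @ 1: {7,8}
'a' @ 2: {1,2,3,4,6,9,10,11,12}  ✓accept
'd' @ 3: {1,2,3,4,5,6,10,11,12,13,14}  ✓accept
'd' @ 4: {1,2,3,4,5,6,10,11,12,13,14,15}  ✓accept
final: {1,2,3,4,5,6,10,11,12,13,14,15}; accept 1 in set

Answer: ACCEPT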